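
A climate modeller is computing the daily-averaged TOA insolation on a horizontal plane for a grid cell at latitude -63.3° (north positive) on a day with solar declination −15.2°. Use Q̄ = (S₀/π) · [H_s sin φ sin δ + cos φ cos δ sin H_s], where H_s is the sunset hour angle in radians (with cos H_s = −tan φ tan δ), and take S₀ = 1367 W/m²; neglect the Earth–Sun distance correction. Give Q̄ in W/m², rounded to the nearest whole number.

377 W/m²

The sunset hour angle satisfies cos H_s = −tan φ tan δ = -0.5402, giving H_s = 122.70°. In radians, H_s = 2.1415.
H_s sin φ sin δ = 2.1415 × -0.8934 × -0.2622 = 0.5016.
cos φ cos δ sin H_s = 0.4493 × 0.9650 × 0.8415 = 0.3649.
Q̄ = (1367/π) × (0.5016 + 0.3649) = 435.13 × 0.8665 = 377.04 W/m².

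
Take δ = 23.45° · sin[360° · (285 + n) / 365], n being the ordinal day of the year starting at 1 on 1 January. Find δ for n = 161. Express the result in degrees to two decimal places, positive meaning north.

+23.09°

360 × (285 + 161) / 365 = 439.890°; sin(439.890°) = 0.9845.
δ = 23.45 × 0.9845 = 23.087° ≈ +23.09°.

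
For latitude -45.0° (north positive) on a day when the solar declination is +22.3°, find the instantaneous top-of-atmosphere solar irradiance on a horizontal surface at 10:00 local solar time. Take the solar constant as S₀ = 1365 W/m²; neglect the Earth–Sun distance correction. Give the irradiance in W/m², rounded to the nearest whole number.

407 W/m²

Hour angle H = 15° × (10 − 12) = -30.00°.
With φ = -45.0°, δ = 22.3°, H = -30.00°: sin φ sin δ = -0.2683, cos φ cos δ cos H = 0.5666, so cos θ_z = 0.2983.
Top-of-atmosphere irradiance = S₀ cos θ_z = 1365 × 0.2983 = 407.18 W/m².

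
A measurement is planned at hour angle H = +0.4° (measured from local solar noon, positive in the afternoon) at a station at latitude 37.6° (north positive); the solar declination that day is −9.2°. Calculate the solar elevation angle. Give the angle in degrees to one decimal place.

43.2°

cos θ_z = sin φ sin δ + cos φ cos δ cos H = (0.6101)(-0.1599) + (0.7923)(0.9871)(1.0000) = 0.6845.
θ_z = arccos(0.6845) = 46.80°, so the elevation is 90° − 46.80° = 43.20°.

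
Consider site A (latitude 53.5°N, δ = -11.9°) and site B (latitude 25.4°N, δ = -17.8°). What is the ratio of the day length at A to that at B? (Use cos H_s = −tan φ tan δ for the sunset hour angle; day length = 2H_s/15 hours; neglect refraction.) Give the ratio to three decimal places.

A: H_s = arccos(−tan 53.5° · tan -11.9°) = 73.45°, so 2H_s/15 = 9.7933 h.
B: H_s = arccos(−tan 25.4° · tan -17.8°) = 81.23°, so 2H_s/15 = 10.8307 h.
Ratio A/B = 9.7933 / 10.8307 = 0.9042.

0.904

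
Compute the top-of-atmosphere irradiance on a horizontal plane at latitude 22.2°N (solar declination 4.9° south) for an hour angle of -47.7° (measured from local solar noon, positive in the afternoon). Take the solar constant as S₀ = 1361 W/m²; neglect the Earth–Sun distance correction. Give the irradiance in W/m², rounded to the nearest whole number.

801 W/m²

With φ = 22.2°, δ = -4.9°, H = -47.70°: sin φ sin δ = -0.0323, cos φ cos δ cos H = 0.6208, so cos θ_z = 0.5885.
Top-of-atmosphere irradiance = S₀ cos θ_z = 1361 × 0.5885 = 800.95 W/m².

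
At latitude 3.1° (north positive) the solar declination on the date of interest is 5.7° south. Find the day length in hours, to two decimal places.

cos H_s = −tan(3.1°) · tan(-5.7°) = 0.0054, so H_s = arccos(0.0054) = 89.69°.
Day length = 2 H_s / 15° h⁻¹ = 179.38° / 15 = 11.959 h.

11.96 hours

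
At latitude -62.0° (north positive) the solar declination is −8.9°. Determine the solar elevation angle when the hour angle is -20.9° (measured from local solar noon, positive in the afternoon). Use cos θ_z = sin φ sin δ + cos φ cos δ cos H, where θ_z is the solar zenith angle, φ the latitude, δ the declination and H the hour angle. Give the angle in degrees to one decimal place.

34.7°

cos θ_z = sin φ sin δ + cos φ cos δ cos H = (-0.8829)(-0.1547) + (0.4695)(0.9880)(0.9342) = 0.5699.
θ_z = arccos(0.5699) = 55.26°, so the elevation is 90° − 55.26° = 34.74°.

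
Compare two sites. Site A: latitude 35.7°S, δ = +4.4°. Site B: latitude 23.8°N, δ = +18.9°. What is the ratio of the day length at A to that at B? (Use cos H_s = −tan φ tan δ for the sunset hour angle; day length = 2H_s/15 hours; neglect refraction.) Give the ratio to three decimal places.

A: H_s = arccos(−tan -35.7° · tan 4.4°) = 86.83°, so 2H_s/15 = 11.5773 h.
B: H_s = arccos(−tan 23.8° · tan 18.9°) = 98.69°, so 2H_s/15 = 13.1587 h.
Ratio A/B = 11.5773 / 13.1587 = 0.8798.

0.880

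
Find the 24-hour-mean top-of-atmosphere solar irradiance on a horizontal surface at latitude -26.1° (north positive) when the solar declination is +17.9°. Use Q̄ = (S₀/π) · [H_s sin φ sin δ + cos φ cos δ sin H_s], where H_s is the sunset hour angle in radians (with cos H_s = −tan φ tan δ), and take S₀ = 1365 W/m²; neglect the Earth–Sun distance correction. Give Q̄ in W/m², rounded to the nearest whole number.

284 W/m²

The sunset hour angle satisfies cos H_s = −tan φ tan δ = 0.1582, giving H_s = 80.90°. In radians, H_s = 1.4120.
H_s sin φ sin δ = 1.4120 × -0.4399 × 0.3074 = -0.1909.
cos φ cos δ sin H_s = 0.8980 × 0.9516 × 0.9874 = 0.8438.
Q̄ = (1365/π) × (-0.1909 + 0.8438) = 434.49 × 0.6529 = 283.68 W/m².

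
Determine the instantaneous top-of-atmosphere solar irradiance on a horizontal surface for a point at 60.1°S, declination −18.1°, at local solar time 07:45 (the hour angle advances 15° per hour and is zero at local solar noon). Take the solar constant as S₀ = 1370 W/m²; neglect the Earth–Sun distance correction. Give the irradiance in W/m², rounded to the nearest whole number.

Hour angle H = 15° × (7.75 − 12) = -63.75°.
cos θ_z = sin(-60.1°) sin(-18.1°) + cos(-60.1°) cos(-18.1°) cos(-63.75°) = 0.2693 + 0.2096 = 0.4789.
Top-of-atmosphere irradiance = S₀ cos θ_z = 1370 × 0.4789 = 656.09 W/m².

656 W/m²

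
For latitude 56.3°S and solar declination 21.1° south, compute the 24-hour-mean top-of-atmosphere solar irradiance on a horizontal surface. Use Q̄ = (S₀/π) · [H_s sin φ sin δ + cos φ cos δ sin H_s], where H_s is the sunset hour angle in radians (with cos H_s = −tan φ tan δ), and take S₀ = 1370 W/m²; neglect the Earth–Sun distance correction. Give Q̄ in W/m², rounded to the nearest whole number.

cos H_s = −tan(-56.3°) · tan(-21.1°) = -0.5786, so H_s = arccos(-0.5786) = 125.35°. In radians, H_s = 2.1878.
H_s sin φ sin δ = 2.1878 × -0.8320 × -0.3600 = 0.6553.
cos φ cos δ sin H_s = 0.5548 × 0.9330 × 0.8156 = 0.4222.
Q̄ = (1370/π) × (0.6553 + 0.4222) = 436.08 × 1.0775 = 469.88 W/m².

470 W/m²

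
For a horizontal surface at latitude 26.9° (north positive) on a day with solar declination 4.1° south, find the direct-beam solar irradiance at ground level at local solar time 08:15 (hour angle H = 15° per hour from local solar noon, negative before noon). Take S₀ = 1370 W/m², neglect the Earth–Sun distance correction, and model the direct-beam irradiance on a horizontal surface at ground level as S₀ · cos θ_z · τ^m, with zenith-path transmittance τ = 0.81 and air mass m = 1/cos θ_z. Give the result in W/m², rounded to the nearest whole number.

401 W/m²

Hour angle H = 15° × (8.25 − 12) = -56.25°.
With φ = 26.9°, δ = -4.1°, H = -56.25°: sin φ sin δ = -0.0323, cos φ cos δ cos H = 0.4942, so cos θ_z = 0.4619.
Air mass m = 1/cos θ_z = 1/0.4619 = 2.165; τ^m = 0.81^2.165 = 0.6337.
Surface direct beam = 1370 × 0.4619 × 0.6337 = 401.01 W/m².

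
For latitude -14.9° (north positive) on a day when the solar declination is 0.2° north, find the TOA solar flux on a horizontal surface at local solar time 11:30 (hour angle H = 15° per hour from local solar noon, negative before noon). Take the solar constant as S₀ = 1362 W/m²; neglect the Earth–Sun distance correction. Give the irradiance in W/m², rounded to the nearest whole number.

1304 W/m²

Hour angle H = 15° × (11.5 − 12) = -7.50°.
With φ = -14.9°, δ = 0.2°, H = -7.50°: sin φ sin δ = -0.0009, cos φ cos δ cos H = 0.9581, so cos θ_z = 0.9572.
Top-of-atmosphere irradiance = S₀ cos θ_z = 1362 × 0.9572 = 1303.71 W/m².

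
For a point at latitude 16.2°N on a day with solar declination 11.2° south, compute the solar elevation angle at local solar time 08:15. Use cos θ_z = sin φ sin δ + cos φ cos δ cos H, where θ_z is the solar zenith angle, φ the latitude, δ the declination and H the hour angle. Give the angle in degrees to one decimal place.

Hour angle H = 15° × (8.25 − 12) = -56.25°.
cos θ_z = sin(16.2°) sin(-11.2°) + cos(16.2°) cos(-11.2°) cos(-56.25°) = -0.0542 + 0.5233 = 0.4691.
θ_z = arccos(0.4691) = 62.02°, so the elevation is 90° − 62.02° = 27.98°.

28.0°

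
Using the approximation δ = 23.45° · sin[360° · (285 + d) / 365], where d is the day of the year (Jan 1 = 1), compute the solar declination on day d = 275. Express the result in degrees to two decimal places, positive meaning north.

-5.01°

360 × (285 + 275) / 365 = 552.329°; sin(552.329°) = -0.2135.
δ = 23.45 × -0.2135 = -5.007° ≈ -5.01°.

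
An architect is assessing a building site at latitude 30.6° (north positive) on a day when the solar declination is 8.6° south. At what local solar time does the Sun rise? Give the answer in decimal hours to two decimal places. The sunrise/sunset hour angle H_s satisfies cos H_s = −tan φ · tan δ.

6.34 h

The sunset hour angle satisfies cos H_s = −tan φ tan δ = 0.0894, giving H_s = 84.87°.
Sunrise is at 12 − H_s/15 = 12 − 5.658 = 6.342 h local solar time.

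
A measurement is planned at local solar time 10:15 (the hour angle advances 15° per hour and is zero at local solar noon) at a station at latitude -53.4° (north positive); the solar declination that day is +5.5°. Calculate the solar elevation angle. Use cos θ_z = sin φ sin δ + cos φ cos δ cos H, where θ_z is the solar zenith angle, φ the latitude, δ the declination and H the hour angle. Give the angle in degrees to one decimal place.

Hour angle H = 15° × (10.25 − 12) = -26.25°.
cos θ_z = sin φ sin δ + cos φ cos δ cos H = (-0.8028)(0.0958) + (0.5962)(0.9954)(0.8969) = 0.4554.
θ_z = arccos(0.4554) = 62.91°, so the elevation is 90° − 62.91° = 27.09°.

27.1°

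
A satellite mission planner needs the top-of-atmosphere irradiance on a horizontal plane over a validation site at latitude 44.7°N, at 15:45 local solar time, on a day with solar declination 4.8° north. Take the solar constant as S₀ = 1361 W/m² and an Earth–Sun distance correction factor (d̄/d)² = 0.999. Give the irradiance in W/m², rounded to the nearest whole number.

615 W/m²

Hour angle H = 15° × (15.75 − 12) = 56.25°.
cos θ_z = sin φ sin δ + cos φ cos δ cos H = (0.7034)(0.0837) + (0.7108)(0.9965)(0.5556) = 0.4524.
Top-of-atmosphere irradiance = S₀ (d̄/d)² cos θ_z = 1361 × 0.999 × 0.4524 = 615.10 W/m².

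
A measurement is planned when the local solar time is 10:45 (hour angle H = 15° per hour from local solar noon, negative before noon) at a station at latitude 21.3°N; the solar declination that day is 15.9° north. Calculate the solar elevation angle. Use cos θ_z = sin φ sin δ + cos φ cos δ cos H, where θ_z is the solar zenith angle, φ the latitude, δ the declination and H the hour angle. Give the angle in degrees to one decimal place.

Hour angle H = 15° × (10.75 − 12) = -18.75°.
cos θ_z = sin(21.3°) sin(15.9°) + cos(21.3°) cos(15.9°) cos(-18.75°) = 0.0995 + 0.8485 = 0.9480.
θ_z = arccos(0.9480) = 18.56°, so the elevation is 90° − 18.56° = 71.44°.

71.4°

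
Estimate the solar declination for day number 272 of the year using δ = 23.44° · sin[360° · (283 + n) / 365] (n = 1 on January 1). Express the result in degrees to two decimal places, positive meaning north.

360 × (283 + 272) / 365 = 547.397°; sin(547.397°) = -0.1287.
δ = 23.44 × -0.1287 = -3.017° ≈ -3.02°.

-3.02°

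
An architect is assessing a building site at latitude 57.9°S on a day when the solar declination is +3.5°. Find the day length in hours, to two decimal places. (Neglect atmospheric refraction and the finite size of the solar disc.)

cos H_s = −tan(-57.9°) · tan(3.5°) = 0.0975, so H_s = arccos(0.0975) = 84.40°.
Day length = 2 H_s / 15° h⁻¹ = 168.80° / 15 = 11.253 h.

11.25 hours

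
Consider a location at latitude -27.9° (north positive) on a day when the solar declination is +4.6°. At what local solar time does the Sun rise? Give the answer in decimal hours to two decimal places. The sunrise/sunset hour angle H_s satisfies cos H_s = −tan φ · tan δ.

cos H_s = −tan(-27.9°) · tan(4.6°) = 0.0426, so H_s = arccos(0.0426) = 87.56°.
Sunrise is at 12 − H_s/15 = 12 − 5.837 = 6.163 h local solar time.

6.16 h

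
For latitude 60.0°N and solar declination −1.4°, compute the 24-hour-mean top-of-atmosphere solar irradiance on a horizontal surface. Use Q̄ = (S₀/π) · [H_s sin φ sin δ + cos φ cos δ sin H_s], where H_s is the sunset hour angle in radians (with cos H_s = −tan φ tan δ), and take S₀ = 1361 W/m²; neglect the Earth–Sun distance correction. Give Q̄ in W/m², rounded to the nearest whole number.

202 W/m²

−tan φ tan δ = −(1.7321)(-0.0244) = 0.0423; H_s = arccos(0.0423) = 87.58°. In radians, H_s = 1.5286.
H_s sin φ sin δ = 1.5286 × 0.8660 × -0.0244 = -0.0323.
cos φ cos δ sin H_s = 0.5000 × 0.9997 × 0.9991 = 0.4994.
Q̄ = (1361/π) × (-0.0323 + 0.4994) = 433.22 × 0.4671 = 202.36 W/m².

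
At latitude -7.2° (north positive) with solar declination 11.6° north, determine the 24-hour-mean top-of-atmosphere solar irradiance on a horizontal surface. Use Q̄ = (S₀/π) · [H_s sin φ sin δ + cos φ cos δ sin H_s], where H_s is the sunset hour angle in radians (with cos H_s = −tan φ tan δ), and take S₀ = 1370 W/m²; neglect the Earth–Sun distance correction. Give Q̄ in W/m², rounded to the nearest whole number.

−tan φ tan δ = −(-0.1263)(0.2053) = 0.0259; H_s = arccos(0.0259) = 88.52°. In radians, H_s = 1.5450.
H_s sin φ sin δ = 1.5450 × -0.1253 × 0.2011 = -0.0389.
cos φ cos δ sin H_s = 0.9921 × 0.9796 × 0.9997 = 0.9716.
Q̄ = (1370/π) × (-0.0389 + 0.9716) = 436.08 × 0.9327 = 406.73 W/m².

407 W/m²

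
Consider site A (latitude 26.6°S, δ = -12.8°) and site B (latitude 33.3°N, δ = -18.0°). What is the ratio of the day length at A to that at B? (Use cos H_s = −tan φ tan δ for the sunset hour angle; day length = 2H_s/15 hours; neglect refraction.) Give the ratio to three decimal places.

1.243

A: H_s = arccos(−tan -26.6° · tan -12.8°) = 96.53°, so 2H_s/15 = 12.8707 h.
B: H_s = arccos(−tan 33.3° · tan -18.0°) = 77.68°, so 2H_s/15 = 10.3573 h.
Ratio A/B = 12.8707 / 10.3573 = 1.2427.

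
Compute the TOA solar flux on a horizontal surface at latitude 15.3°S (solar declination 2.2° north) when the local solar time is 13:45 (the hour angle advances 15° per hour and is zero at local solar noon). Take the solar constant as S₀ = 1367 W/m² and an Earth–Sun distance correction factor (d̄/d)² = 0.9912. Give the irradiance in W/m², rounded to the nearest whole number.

Hour angle H = 15° × (13.75 − 12) = 26.25°.
cos θ_z = sin φ sin δ + cos φ cos δ cos H = (-0.2639)(0.0384) + (0.9646)(0.9993)(0.8969) = 0.8544.
Top-of-atmosphere irradiance = S₀ (d̄/d)² cos θ_z = 1367 × 0.9912 × 0.8544 = 1157.69 W/m².

1158 W/m²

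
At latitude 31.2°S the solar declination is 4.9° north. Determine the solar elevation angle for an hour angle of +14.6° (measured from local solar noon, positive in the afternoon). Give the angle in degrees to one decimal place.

cos θ_z = sin φ sin δ + cos φ cos δ cos H = (-0.5180)(0.0854) + (0.8554)(0.9963)(0.9677) = 0.7805.
θ_z = arccos(0.7805) = 38.69°, so the elevation is 90° − 38.69° = 51.31°.

51.3°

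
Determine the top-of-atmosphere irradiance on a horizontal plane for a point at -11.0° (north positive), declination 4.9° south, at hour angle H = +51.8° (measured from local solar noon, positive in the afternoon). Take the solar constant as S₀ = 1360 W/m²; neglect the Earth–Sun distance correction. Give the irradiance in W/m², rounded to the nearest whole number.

cos θ_z = sin(-11.0°) sin(-4.9°) + cos(-11.0°) cos(-4.9°) cos(51.80°) = 0.0163 + 0.6048 = 0.6211.
Top-of-atmosphere irradiance = S₀ cos θ_z = 1360 × 0.6211 = 844.70 W/m².

845 W/m²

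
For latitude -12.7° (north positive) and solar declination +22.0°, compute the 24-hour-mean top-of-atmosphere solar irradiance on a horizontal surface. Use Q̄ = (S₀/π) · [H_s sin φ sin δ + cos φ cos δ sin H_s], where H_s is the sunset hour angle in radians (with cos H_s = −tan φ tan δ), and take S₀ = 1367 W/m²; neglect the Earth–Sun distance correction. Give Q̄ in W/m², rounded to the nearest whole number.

339 W/m²

The sunset hour angle satisfies cos H_s = −tan φ tan δ = 0.0911, giving H_s = 84.77°. In radians, H_s = 1.4795.
H_s sin φ sin δ = 1.4795 × -0.2198 × 0.3746 = -0.1218.
cos φ cos δ sin H_s = 0.9755 × 0.9272 × 0.9958 = 0.9007.
Q̄ = (1367/π) × (-0.1218 + 0.9007) = 435.13 × 0.7789 = 338.92 W/m².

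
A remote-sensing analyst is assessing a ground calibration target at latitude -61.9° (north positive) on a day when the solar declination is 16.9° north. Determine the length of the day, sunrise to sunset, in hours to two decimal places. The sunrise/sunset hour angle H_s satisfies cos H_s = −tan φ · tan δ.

7.38 hours

−tan φ tan δ = −(-1.8728)(0.3038) = 0.5690; H_s = arccos(0.5690) = 55.32°.
Day length = 2 H_s / 15° h⁻¹ = 110.64° / 15 = 7.376 h.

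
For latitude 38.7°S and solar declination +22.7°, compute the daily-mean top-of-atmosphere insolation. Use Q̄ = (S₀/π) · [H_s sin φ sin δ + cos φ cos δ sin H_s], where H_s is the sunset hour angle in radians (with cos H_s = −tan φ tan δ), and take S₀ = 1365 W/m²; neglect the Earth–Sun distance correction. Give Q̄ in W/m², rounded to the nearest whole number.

−tan φ tan δ = −(-0.8012)(0.4183) = 0.3351; H_s = arccos(0.3351) = 70.42°. In radians, H_s = 1.2291.
H_s sin φ sin δ = 1.2291 × -0.6252 × 0.3859 = -0.2965.
cos φ cos δ sin H_s = 0.7804 × 0.9225 × 0.9422 = 0.6783.
Q̄ = (1365/π) × (-0.2965 + 0.6783) = 434.49 × 0.3818 = 165.89 W/m².

166 W/m²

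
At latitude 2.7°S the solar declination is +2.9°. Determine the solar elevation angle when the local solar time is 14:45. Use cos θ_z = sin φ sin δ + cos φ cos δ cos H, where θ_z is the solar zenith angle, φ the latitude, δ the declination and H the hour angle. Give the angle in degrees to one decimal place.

Hour angle H = 15° × (14.75 − 12) = 41.25°.
cos θ_z = sin φ sin δ + cos φ cos δ cos H = (-0.0471)(0.0506) + (0.9989)(0.9987)(0.7518) = 0.7476.
θ_z = arccos(0.7476) = 41.62°, so the elevation is 90° − 41.62° = 48.38°.

48.4°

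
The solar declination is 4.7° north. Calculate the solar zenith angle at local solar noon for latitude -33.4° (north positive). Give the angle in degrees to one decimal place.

38.1°

At local solar noon the hour angle is zero, so the zenith angle is |φ − δ| = |-33.4° − (4.7°)| = 38.1°.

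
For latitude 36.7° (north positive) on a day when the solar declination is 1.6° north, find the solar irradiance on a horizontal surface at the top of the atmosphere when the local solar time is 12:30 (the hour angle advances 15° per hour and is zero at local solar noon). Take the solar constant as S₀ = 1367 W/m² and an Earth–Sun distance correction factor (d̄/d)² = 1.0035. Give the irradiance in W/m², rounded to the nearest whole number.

Hour angle H = 15° × (12.5 − 12) = 7.50°.
With φ = 36.7°, δ = 1.6°, H = 7.50°: sin φ sin δ = 0.0167, cos φ cos δ cos H = 0.7946, so cos θ_z = 0.8113.
Top-of-atmosphere irradiance = S₀ (d̄/d)² cos θ_z = 1367 × 1.0035 × 0.8113 = 1112.93 W/m².

1113 W/m²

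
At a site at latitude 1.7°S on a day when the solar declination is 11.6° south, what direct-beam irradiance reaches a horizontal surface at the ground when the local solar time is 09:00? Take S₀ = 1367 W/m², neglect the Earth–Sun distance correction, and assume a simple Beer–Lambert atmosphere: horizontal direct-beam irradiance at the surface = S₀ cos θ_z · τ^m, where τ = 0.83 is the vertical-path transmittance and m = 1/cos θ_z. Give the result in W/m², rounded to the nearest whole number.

731 W/m²

Hour angle H = 15° × (9 − 12) = -45.00°.
cos θ_z = sin φ sin δ + cos φ cos δ cos H = (-0.0297)(-0.2011) + (0.9996)(0.9796)(0.7071) = 0.6984.
Air mass m = 1/cos θ_z = 1/0.6984 = 1.432; τ^m = 0.83^1.432 = 0.7658.
Surface direct beam = 1367 × 0.6984 × 0.7658 = 731.12 W/m².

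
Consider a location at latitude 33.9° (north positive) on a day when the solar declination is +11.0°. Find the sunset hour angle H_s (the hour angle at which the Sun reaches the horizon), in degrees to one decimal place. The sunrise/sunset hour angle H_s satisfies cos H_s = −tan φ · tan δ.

−tan φ tan δ = −(0.6720)(0.1944) = -0.1306; H_s = arccos(-0.1306) = 97.50°.

97.5°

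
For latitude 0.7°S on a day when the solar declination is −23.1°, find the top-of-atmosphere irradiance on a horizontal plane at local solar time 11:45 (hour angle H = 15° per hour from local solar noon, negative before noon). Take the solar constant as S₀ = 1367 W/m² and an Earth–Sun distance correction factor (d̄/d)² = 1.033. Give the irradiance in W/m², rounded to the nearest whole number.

Hour angle H = 15° × (11.75 − 12) = -3.75°.
cos θ_z = sin φ sin δ + cos φ cos δ cos H = (-0.0122)(-0.3923) + (0.9999)(0.9198)(0.9979) = 0.9226.
Top-of-atmosphere irradiance = S₀ (d̄/d)² cos θ_z = 1367 × 1.033 × 0.9226 = 1302.81 W/m².

1303 W/m²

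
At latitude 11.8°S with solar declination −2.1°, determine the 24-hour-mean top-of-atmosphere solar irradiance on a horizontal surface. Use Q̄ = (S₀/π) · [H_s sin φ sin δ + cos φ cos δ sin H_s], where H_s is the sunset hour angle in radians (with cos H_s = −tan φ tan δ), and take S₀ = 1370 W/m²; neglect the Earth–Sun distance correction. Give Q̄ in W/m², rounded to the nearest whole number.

−tan φ tan δ = −(-0.2089)(-0.0367) = -0.0077; H_s = arccos(-0.0077) = 90.44°. In radians, H_s = 1.5785.
H_s sin φ sin δ = 1.5785 × -0.2045 × -0.0366 = 0.0118.
cos φ cos δ sin H_s = 0.9789 × 0.9993 × 1.0000 = 0.9782.
Q̄ = (1370/π) × (0.0118 + 0.9782) = 436.08 × 0.9900 = 431.72 W/m².

432 W/m²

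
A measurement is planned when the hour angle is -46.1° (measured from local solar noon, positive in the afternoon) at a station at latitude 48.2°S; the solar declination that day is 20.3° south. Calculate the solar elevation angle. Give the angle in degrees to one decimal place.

With φ = -48.2°, δ = -20.3°, H = -46.10°: sin φ sin δ = 0.2586, cos φ cos δ cos H = 0.4335, so cos θ_z = 0.6921.
θ_z = arccos(0.6921) = 46.20°, so the elevation is 90° − 46.20° = 43.80°.

43.8°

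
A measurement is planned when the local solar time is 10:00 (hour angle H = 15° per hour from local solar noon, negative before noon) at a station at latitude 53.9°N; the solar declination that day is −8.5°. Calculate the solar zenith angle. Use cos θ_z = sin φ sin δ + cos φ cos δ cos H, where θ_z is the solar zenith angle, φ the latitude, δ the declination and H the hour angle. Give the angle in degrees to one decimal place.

67.3°

Hour angle H = 15° × (10 − 12) = -30.00°.
cos θ_z = sin φ sin δ + cos φ cos δ cos H = (0.8080)(-0.1478) + (0.5892)(0.9890)(0.8660) = 0.3852.
θ_z = arccos(0.3852) = 67.34°.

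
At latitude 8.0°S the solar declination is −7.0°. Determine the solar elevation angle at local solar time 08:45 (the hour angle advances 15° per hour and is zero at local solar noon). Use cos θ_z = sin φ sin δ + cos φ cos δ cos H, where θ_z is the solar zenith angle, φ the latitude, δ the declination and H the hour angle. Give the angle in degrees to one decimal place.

Hour angle H = 15° × (8.75 − 12) = -48.75°.
cos θ_z = sin(-8.0°) sin(-7.0°) + cos(-8.0°) cos(-7.0°) cos(-48.75°) = 0.0170 + 0.6481 = 0.6651.
θ_z = arccos(0.6651) = 48.31°, so the elevation is 90° − 48.31° = 41.69°.

41.7°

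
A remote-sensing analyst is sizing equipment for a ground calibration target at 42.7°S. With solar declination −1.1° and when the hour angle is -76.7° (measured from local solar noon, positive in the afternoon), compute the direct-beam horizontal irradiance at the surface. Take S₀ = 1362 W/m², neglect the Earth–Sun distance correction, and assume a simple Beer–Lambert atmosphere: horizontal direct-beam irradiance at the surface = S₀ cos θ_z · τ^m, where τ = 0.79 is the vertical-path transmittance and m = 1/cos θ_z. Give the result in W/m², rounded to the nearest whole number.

cos θ_z = sin φ sin δ + cos φ cos δ cos H = (-0.6782)(-0.0192) + (0.7349)(0.9998)(0.2300) = 0.1820.
Air mass m = 1/cos θ_z = 1/0.1820 = 5.495; τ^m = 0.79^5.495 = 0.2738.
Surface direct beam = 1362 × 0.1820 × 0.2738 = 67.87 W/m².

68 W/m²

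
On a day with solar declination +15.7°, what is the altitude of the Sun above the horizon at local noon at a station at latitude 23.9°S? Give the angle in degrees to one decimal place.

At local solar noon the hour angle is zero, so the elevation is 90° − |φ − δ| = 90° − |-23.9° − (15.7°)| = 90° − 39.6° = 50.4°.

50.4°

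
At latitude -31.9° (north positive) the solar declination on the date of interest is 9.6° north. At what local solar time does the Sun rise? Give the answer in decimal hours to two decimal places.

−tan φ tan δ = −(-0.6224)(0.1691) = 0.1052; H_s = arccos(0.1052) = 83.96°.
Sunrise is at 12 − H_s/15 = 12 − 5.597 = 6.403 h local solar time.

6.40 h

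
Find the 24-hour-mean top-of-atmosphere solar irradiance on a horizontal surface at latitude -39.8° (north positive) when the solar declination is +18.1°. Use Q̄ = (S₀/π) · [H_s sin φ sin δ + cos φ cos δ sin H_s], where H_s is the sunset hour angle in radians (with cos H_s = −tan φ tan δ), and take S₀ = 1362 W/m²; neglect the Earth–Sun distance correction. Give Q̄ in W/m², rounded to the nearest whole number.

193 W/m²

−tan φ tan δ = −(-0.8332)(0.3269) = 0.2724; H_s = arccos(0.2724) = 74.19°. In radians, H_s = 1.2949.
H_s sin φ sin δ = 1.2949 × -0.6401 × 0.3107 = -0.2575.
cos φ cos δ sin H_s = 0.7683 × 0.9505 × 0.9622 = 0.7027.
Q̄ = (1362/π) × (-0.2575 + 0.7027) = 433.54 × 0.4452 = 193.01 W/m².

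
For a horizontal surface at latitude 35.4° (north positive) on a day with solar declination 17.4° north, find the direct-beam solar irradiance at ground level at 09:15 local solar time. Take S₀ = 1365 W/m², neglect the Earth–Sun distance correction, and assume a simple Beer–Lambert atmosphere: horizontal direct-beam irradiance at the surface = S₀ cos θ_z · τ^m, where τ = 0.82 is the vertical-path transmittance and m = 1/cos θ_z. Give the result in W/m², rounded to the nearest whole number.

796 W/m²

Hour angle H = 15° × (9.25 − 12) = -41.25°.
cos θ_z = sin φ sin δ + cos φ cos δ cos H = (0.5793)(0.2990) + (0.8151)(0.9542)(0.7518) = 0.7579.
Air mass m = 1/cos θ_z = 1/0.7579 = 1.319; τ^m = 0.82^1.319 = 0.7697.
Surface direct beam = 1365 × 0.7579 × 0.7697 = 796.28 W/m².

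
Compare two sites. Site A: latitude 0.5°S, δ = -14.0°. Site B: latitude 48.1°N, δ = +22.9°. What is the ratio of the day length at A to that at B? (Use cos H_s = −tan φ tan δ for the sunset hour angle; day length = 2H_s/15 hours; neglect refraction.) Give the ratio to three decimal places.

A: H_s = arccos(−tan -0.5° · tan -14.0°) = 90.12°, so 2H_s/15 = 12.0160 h.
B: H_s = arccos(−tan 48.1° · tan 22.9°) = 118.09°, so 2H_s/15 = 15.7453 h.
Ratio A/B = 12.0160 / 15.7453 = 0.7631.

0.763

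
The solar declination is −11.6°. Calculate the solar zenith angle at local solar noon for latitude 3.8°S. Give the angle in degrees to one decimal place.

At local solar noon the hour angle is zero, so the zenith angle is |φ − δ| = |-3.8° − (-11.6°)| = 7.8°.

7.8°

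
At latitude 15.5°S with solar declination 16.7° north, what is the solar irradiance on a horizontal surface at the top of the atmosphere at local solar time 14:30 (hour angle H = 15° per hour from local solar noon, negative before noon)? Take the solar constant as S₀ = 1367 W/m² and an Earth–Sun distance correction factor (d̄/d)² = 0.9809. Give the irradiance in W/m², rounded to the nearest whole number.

Hour angle H = 15° × (14.5 − 12) = 37.50°.
cos θ_z = sin φ sin δ + cos φ cos δ cos H = (-0.2672)(0.2874) + (0.9636)(0.9578)(0.7934) = 0.6555.
Top-of-atmosphere irradiance = S₀ (d̄/d)² cos θ_z = 1367 × 0.9809 × 0.6555 = 878.95 W/m².

879 W/m²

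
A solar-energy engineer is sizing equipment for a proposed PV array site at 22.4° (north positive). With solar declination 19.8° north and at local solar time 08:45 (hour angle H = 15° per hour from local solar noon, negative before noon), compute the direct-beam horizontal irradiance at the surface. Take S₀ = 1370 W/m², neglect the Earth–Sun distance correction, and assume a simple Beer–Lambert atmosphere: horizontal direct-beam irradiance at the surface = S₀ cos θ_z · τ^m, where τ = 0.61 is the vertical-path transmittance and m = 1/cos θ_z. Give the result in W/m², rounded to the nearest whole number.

476 W/m²

Hour angle H = 15° × (8.75 − 12) = -48.75°.
cos θ_z = sin φ sin δ + cos φ cos δ cos H = (0.3811)(0.3387) + (0.9245)(0.9409)(0.6593) = 0.7026.
Air mass m = 1/cos θ_z = 1/0.7026 = 1.423; τ^m = 0.61^1.423 = 0.4949.
Surface direct beam = 1370 × 0.7026 × 0.4949 = 476.37 W/m².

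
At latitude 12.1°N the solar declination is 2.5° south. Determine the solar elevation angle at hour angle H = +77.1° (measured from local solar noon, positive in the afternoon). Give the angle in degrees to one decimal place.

12.1°

With φ = 12.1°, δ = -2.5°, H = 77.10°: sin φ sin δ = -0.0091, cos φ cos δ cos H = 0.2181, so cos θ_z = 0.2090.
θ_z = arccos(0.2090) = 77.94°, so the elevation is 90° − 77.94° = 12.06°.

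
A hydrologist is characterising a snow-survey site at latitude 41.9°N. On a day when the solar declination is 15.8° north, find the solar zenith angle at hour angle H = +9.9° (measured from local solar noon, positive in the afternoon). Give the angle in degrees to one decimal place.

27.5°

cos θ_z = sin φ sin δ + cos φ cos δ cos H = (0.6678)(0.2723) + (0.7443)(0.9622)(0.9851) = 0.8873.
θ_z = arccos(0.8873) = 27.46°.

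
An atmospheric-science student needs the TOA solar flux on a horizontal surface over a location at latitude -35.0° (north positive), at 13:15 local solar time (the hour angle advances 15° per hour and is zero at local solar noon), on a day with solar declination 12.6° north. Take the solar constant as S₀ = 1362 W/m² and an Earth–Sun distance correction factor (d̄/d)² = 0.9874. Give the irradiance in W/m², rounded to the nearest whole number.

850 W/m²

Hour angle H = 15° × (13.25 − 12) = 18.75°.
cos θ_z = sin φ sin δ + cos φ cos δ cos H = (-0.5736)(0.2181) + (0.8192)(0.9759)(0.9469) = 0.6319.
Top-of-atmosphere irradiance = S₀ (d̄/d)² cos θ_z = 1362 × 0.9874 × 0.6319 = 849.80 W/m².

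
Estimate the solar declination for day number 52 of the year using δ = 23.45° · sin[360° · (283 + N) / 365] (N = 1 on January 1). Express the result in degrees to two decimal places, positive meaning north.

-11.58°

360 × (283 + 52) / 365 = 330.411°; sin(330.411°) = -0.4938.
δ = 23.45 × -0.4938 = -11.580° ≈ -11.58°.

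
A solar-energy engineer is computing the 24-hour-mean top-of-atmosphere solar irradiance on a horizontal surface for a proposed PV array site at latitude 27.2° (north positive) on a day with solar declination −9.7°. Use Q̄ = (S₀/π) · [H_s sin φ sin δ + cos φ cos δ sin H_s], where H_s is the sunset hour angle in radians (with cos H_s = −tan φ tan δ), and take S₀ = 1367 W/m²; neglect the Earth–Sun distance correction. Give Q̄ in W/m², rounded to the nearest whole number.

The sunset hour angle satisfies cos H_s = −tan φ tan δ = 0.0878, giving H_s = 84.96°. In radians, H_s = 1.4828.
H_s sin φ sin δ = 1.4828 × 0.4571 × -0.1685 = -0.1142.
cos φ cos δ sin H_s = 0.8894 × 0.9857 × 0.9961 = 0.8733.
Q̄ = (1367/π) × (-0.1142 + 0.8733) = 435.13 × 0.7591 = 330.31 W/m².

330 W/m²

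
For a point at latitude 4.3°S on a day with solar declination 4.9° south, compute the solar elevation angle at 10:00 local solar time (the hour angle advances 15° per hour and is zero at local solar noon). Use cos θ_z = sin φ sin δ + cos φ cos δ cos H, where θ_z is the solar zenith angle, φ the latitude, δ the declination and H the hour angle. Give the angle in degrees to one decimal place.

Hour angle H = 15° × (10 − 12) = -30.00°.
With φ = -4.3°, δ = -4.9°, H = -30.00°: sin φ sin δ = 0.0064, cos φ cos δ cos H = 0.8604, so cos θ_z = 0.8668.
θ_z = arccos(0.8668) = 29.91°, so the elevation is 90° − 29.91° = 60.09°.

60.1°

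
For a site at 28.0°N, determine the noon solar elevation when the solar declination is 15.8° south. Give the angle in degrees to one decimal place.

46.2°

At local solar noon the hour angle is zero, so the elevation is 90° − |φ − δ| = 90° − |28.0° − (-15.8°)| = 90° − 43.8° = 46.2°.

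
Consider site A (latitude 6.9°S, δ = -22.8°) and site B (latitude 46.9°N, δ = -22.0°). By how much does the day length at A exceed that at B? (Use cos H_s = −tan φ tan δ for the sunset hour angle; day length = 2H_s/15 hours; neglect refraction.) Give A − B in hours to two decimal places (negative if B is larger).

+3.80 h

A: H_s = arccos(−tan -6.9° · tan -22.8°) = 92.92°, so 2H_s/15 = 12.3893 h.
B: H_s = arccos(−tan 46.9° · tan -22.0°) = 64.42°, so 2H_s/15 = 8.5893 h.
A − B = 12.3893 − 8.5893 = 3.8000 h.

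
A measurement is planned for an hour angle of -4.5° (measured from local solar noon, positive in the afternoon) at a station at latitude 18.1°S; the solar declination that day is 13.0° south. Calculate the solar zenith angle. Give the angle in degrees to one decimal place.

6.7°

cos θ_z = sin φ sin δ + cos φ cos δ cos H = (-0.3107)(-0.2250) + (0.9505)(0.9744)(0.9969) = 0.9932.
θ_z = arccos(0.9932) = 6.69°.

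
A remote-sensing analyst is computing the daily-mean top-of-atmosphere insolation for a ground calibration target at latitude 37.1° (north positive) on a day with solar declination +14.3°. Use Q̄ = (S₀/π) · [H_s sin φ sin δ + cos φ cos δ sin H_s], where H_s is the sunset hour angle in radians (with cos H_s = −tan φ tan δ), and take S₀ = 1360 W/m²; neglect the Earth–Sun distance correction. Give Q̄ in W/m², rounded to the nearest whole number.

The sunset hour angle satisfies cos H_s = −tan φ tan δ = -0.1928, giving H_s = 101.12°. In radians, H_s = 1.7649.
H_s sin φ sin δ = 1.7649 × 0.6032 × 0.2470 = 0.2630.
cos φ cos δ sin H_s = 0.7976 × 0.9690 × 0.9812 = 0.7583.
Q̄ = (1360/π) × (0.2630 + 0.7583) = 432.90 × 1.0213 = 442.12 W/m².

442 W/m²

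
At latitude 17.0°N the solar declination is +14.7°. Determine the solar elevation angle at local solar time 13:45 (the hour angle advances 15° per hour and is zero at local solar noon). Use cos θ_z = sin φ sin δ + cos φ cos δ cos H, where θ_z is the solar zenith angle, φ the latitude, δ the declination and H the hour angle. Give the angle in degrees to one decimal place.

Hour angle H = 15° × (13.75 − 12) = 26.25°.
With φ = 17.0°, δ = 14.7°, H = 26.25°: sin φ sin δ = 0.0742, cos φ cos δ cos H = 0.8296, so cos θ_z = 0.9038.
θ_z = arccos(0.9038) = 25.34°, so the elevation is 90° − 25.34° = 64.66°.

64.7°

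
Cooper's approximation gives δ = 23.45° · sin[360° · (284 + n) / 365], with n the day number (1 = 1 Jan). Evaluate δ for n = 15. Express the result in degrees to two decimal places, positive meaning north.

360 × (284 + 15) / 365 = 294.904°; sin(294.904°) = -0.9070.
δ = 23.45 × -0.9070 = -21.269° ≈ -21.27°.

-21.27°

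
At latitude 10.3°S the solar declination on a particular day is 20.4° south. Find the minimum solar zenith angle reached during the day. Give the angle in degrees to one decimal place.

At local solar noon the hour angle is zero, so the zenith angle is |φ − δ| = |-10.3° − (-20.4°)| = 10.1°.

10.1°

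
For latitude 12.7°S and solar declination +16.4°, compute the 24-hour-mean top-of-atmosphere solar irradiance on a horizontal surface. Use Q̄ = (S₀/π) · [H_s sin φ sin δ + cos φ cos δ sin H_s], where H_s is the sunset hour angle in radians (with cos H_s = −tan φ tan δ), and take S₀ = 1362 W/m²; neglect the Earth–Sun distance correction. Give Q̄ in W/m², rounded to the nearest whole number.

cos H_s = −tan(-12.7°) · tan(16.4°) = 0.0663, so H_s = arccos(0.0663) = 86.20°. In radians, H_s = 1.5045.
H_s sin φ sin δ = 1.5045 × -0.2198 × 0.2823 = -0.0934.
cos φ cos δ sin H_s = 0.9755 × 0.9593 × 0.9978 = 0.9337.
Q̄ = (1362/π) × (-0.0934 + 0.9337) = 433.54 × 0.8403 = 364.30 W/m².

364 W/m²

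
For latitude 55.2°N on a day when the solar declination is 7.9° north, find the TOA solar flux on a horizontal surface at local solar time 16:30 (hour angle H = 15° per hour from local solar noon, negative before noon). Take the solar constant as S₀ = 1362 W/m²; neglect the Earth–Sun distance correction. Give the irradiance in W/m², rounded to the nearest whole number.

448 W/m²

Hour angle H = 15° × (16.5 − 12) = 67.50°.
With φ = 55.2°, δ = 7.9°, H = 67.50°: sin φ sin δ = 0.1129, cos φ cos δ cos H = 0.2163, so cos θ_z = 0.3292.
Top-of-atmosphere irradiance = S₀ cos θ_z = 1362 × 0.3292 = 448.37 W/m².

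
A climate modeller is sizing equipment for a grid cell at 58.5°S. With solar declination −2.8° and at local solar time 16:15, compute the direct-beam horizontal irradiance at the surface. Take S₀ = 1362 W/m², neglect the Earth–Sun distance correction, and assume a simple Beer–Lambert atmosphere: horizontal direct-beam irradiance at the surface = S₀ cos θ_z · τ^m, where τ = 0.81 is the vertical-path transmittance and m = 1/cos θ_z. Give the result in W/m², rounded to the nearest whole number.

171 W/m²

Hour angle H = 15° × (16.25 − 12) = 63.75°.
cos θ_z = sin(-58.5°) sin(-2.8°) + cos(-58.5°) cos(-2.8°) cos(63.75°) = 0.0417 + 0.2308 = 0.2725.
Air mass m = 1/cos θ_z = 1/0.2725 = 3.670; τ^m = 0.81^3.670 = 0.4615.
Surface direct beam = 1362 × 0.2725 × 0.4615 = 171.28 W/m².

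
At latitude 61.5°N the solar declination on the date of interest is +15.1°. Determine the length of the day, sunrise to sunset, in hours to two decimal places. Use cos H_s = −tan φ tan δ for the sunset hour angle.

15.97 hours

−tan φ tan δ = −(1.8418)(0.2698) = -0.4969; H_s = arccos(-0.4969) = 119.80°.
Day length = 2 H_s / 15° h⁻¹ = 239.60° / 15 = 15.973 h.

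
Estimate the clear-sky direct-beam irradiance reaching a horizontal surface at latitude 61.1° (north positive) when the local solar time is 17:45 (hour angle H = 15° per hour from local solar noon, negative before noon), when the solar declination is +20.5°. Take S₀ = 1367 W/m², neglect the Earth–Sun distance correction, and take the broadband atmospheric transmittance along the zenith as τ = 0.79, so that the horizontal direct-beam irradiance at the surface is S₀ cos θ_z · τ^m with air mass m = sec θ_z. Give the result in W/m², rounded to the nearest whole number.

228 W/m²

Hour angle H = 15° × (17.75 − 12) = 86.25°.
cos θ_z = sin(61.1°) sin(20.5°) + cos(61.1°) cos(20.5°) cos(86.25°) = 0.3066 + 0.0296 = 0.3362.
Air mass m = 1/cos θ_z = 1/0.3362 = 2.974; τ^m = 0.79^2.974 = 0.4961.
Surface direct beam = 1367 × 0.3362 × 0.4961 = 228.00 W/m².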